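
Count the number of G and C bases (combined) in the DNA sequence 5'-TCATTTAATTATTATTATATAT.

Base counts: A=8, G=0, C=1, T=13
G+C = 0 + 1 = 1

1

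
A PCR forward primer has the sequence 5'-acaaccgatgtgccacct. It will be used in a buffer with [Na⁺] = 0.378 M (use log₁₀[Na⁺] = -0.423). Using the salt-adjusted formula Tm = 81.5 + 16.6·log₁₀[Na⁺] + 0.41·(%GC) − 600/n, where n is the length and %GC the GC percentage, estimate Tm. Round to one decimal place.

63.9°C

Length n = 18. Base counts: G=3, A=5, C=7, T=3
G+C = 10, so %GC = 10/18 × 100 = 55.556%
Salt term: 16.6 × (-0.423) = -7.022
GC term: 0.41 × 55.556 = 22.778; length term: −600/18 = −33.333
Tm = 81.5 + (-7.022) + 22.778 − 33.333 = 63.923 → 63.9°C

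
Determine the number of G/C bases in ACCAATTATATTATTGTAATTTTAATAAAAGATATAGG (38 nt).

Counting bases: G=4, A=17, T=15, C=2
G+C = 4 + 2 = 6

6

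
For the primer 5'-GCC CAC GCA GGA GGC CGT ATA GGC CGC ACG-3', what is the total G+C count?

22

T=2, C=11, G=11, A=6
Total G or C: 11 + 11 = 22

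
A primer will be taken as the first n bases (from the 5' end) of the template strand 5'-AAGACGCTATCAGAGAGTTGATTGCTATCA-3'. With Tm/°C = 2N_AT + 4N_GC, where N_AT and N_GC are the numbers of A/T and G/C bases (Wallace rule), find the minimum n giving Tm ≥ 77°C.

n = 28

First 27 bases: AAGACGCTATCAGAGAGTTGATTGCTA → Tm = 76°C (< 77°C)
First 28 bases: AAGACGCTATCAGAGAGTTGATTGCTAT → Tm = 78°C (≥ 77°C)
Since every base adds ≥2°C, Tm only increases with n, so the threshold is first crossed at n = 28.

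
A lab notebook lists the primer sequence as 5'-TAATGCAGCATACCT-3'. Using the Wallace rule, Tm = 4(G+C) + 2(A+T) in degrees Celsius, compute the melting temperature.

Counting bases: A=5, T=4, G=2, C=4
AT pairs contribute 9, GC pairs contribute 6.
Tm = 2×9 + 4×6 = 42°C

42°C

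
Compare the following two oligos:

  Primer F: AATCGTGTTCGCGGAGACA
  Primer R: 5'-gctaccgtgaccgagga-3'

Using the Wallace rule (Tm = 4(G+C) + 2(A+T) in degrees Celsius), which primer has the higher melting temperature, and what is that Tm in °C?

Primer F, 58°C

Primer F: A+T=9, G+C=10 → Tm = 2(9)+4(10) = 58°C
Primer R: A+T=6, G+C=11 → Tm = 2(6)+4(11) = 56°C
58°C vs 56°C → primer F is higher.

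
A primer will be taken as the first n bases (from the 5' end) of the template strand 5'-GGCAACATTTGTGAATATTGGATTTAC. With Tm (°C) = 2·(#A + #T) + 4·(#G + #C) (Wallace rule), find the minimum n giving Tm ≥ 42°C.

n = 15

First 14 bases: GGCAACATTTGTGA → Tm = 40°C (< 42°C)
First 15 bases: GGCAACATTTGTGAA → Tm = 42°C (≥ 42°C)
Each additional base adds 2°C (A/T) or 4°C (G/C), so Tm is non-decreasing in n; n = 15 is the first length to reach 42°C.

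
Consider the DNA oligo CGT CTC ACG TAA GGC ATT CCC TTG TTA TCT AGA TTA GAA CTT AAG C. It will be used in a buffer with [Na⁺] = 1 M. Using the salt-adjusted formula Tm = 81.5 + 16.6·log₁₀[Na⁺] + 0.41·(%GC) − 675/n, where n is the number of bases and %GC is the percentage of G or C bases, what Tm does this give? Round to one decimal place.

Length n = 46. Counting bases: C=11, G=8, A=12, T=15
G+C = 19, so %GC = 19/46 × 100 = 41.304%
Salt term: 16.6 × (0) = 0
GC term: 0.41 × 41.304 = 16.935; length term: −675/46 = −14.674
Tm = 81.5 + (0) + 16.935 − 14.674 = 83.761 → 83.8°C

83.8°C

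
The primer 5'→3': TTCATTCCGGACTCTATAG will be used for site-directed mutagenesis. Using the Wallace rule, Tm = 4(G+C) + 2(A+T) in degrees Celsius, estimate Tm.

54°C

T=7, C=5, A=4, G=3
A+T = 11, G+C = 8
Tm = 4·8 + 2·11 = 32 + 22 = 54°C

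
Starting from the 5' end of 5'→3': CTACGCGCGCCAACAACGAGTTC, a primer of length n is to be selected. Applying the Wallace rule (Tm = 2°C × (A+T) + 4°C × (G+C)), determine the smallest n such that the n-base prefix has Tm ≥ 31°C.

First 8 bases: CTACGCGC → Tm = 28°C (< 31°C)
First 9 bases: CTACGCGCG → Tm = 32°C (≥ 31°C)
Each additional base adds 2°C (A/T) or 4°C (G/C), so Tm is non-decreasing in n; n = 9 is the first length to reach 31°C.

n = 9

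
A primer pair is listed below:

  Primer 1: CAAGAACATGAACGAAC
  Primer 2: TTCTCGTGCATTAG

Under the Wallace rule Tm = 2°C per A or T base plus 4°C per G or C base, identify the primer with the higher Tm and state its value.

Primer 1: A+T=10, G+C=7 → Tm = 2(10)+4(7) = 48°C
Primer 2: A+T=8, G+C=6 → Tm = 2(8)+4(6) = 40°C
48°C vs 40°C → primer 1 is higher.

Primer 1, 48°C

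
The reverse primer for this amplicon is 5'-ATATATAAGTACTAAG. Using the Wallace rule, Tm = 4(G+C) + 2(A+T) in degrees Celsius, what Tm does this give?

38°C

Scanning the sequence gives G=2, C=1, T=5, A=8.
AT pairs contribute 13, GC pairs contribute 3.
Tm = 2(13) + 4(3) = 26 + 12 = 38°C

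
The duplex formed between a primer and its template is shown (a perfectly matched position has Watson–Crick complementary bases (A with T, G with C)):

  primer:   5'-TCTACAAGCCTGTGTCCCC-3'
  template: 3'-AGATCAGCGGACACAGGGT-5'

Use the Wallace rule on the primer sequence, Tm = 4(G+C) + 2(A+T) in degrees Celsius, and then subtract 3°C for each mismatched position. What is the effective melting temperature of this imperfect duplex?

Primer base counts: A=3, T=5, G=3, C=8 → A+T=8, G+C=11
Perfect-match Tm = 2(8) + 4(11) = 16 + 44 = 60°C
Mismatches (positions where the bases are not complementary): 4 (at positions 5, 6, 7, 19)
Effective Tm = 60 − 4×3 = 60 − 12 = 48°C

48°C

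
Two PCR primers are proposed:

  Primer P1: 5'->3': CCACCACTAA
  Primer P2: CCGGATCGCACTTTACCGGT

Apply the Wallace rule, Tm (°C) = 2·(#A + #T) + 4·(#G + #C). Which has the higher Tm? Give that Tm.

Primer P1: A+T=5, G+C=5 → Tm = 2(5)+4(5) = 30°C
Primer P2: A+T=8, G+C=12 → Tm = 2(8)+4(12) = 64°C
30°C vs 64°C → primer P2 is higher.

Primer P2, 64°C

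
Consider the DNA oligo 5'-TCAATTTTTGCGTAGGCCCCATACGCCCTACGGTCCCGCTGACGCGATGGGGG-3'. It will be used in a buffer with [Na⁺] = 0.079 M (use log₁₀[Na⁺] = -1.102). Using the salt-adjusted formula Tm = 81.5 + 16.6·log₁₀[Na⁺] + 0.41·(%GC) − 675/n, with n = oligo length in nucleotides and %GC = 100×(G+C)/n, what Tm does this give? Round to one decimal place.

76.0°C

Length n = 53. Counting bases: G=16, T=12, A=8, C=17
G+C = 33, so %GC = 33/53 × 100 = 62.264%
Salt term: 16.6 × (-1.102) = -18.293
GC term: 0.41 × 62.264 = 25.528; length term: −675/53 = −12.736
Tm = 81.5 + (-18.293) + 25.528 − 12.736 = 75.999 → 76.0°C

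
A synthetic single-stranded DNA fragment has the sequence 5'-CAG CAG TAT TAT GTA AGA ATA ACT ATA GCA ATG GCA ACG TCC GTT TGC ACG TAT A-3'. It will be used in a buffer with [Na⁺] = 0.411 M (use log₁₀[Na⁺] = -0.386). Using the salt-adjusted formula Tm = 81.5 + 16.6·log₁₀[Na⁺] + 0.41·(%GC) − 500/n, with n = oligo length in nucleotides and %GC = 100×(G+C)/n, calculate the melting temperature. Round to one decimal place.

81.7°C

Length n = 55. Counting bases: T=15, C=10, A=19, G=11
G+C = 21, so %GC = 21/55 × 100 = 38.182%
Salt term: 16.6 × (-0.386) = -6.408
GC term: 0.41 × 38.182 = 15.655; length term: −500/55 = −9.091
Tm = 81.5 + (-6.408) + 15.655 − 9.091 = 81.656 → 81.7°C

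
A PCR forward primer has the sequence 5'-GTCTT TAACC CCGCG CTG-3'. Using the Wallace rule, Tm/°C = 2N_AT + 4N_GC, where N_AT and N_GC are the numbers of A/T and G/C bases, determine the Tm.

58°C

A=2, T=5, C=7, G=4
So N_AT = 7 and N_GC = 11.
Tm = 2×7 + 4×11 = 58°C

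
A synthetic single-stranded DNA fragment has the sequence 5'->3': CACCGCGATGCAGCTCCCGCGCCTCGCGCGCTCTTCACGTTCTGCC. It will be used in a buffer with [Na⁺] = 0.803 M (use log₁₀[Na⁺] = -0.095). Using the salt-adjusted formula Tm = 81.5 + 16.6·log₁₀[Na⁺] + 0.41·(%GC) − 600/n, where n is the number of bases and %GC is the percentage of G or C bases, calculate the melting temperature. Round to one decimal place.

Length n = 46. Scanning the sequence gives A=4, G=11, T=9, C=22.
G+C = 33, so %GC = 33/46 × 100 = 71.739%
Salt term: 16.6 × (-0.095) = -1.577
GC term: 0.41 × 71.739 = 29.413; length term: −600/46 = −13.043
Tm = 81.5 + (-1.577) + 29.413 − 13.043 = 96.293 → 96.3°C

96.3°C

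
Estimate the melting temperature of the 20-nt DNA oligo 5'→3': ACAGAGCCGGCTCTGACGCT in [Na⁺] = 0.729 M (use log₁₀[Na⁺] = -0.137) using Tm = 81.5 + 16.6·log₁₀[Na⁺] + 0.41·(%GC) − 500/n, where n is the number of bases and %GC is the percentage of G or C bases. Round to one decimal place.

80.9°C

Length n = 20. Base counts: G=6, A=4, C=7, T=3
G+C = 13, so %GC = 13/20 × 100 = 65%
Salt term: 16.6 × (-0.137) = -2.274
GC term: 0.41 × 65 = 26.65; length term: −500/20 = −25
Tm = 81.5 + (-2.274) + 26.65 − 25 = 80.876 → 80.9°C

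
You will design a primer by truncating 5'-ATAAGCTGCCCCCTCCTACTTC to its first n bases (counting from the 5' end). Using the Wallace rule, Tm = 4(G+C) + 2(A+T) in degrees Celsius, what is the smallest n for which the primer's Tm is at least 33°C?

First 10 bases: ATAAGCTGCC → Tm = 30°C (< 33°C)
First 11 bases: ATAAGCTGCCC → Tm = 34°C (≥ 33°C)
Since every base adds ≥2°C, Tm only increases with n, so the threshold is first crossed at n = 11.

n = 11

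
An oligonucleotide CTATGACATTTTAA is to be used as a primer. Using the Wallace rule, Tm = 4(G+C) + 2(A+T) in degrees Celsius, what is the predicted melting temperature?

34°C

Base counts: A=5, G=1, C=2, T=6
A+T = 11, G+C = 3
Tm = 4·3 + 2·11 = 12 + 22 = 34°C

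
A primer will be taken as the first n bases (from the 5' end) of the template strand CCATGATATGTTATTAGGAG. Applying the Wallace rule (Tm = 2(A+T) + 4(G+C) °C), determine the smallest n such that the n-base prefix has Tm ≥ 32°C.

First 11 bases: CCATGATATGT → Tm = 30°C (< 32°C)
First 12 bases: CCATGATATGTT → Tm = 32°C (≥ 32°C)
Since every base adds ≥2°C, Tm only increases with n, so the threshold is first crossed at n = 12.

n = 12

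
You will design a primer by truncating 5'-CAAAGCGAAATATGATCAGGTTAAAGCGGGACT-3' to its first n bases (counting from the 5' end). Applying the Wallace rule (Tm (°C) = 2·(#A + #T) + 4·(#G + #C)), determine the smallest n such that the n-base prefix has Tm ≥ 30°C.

First 10 bases: CAAAGCGAAA → Tm = 28°C (< 30°C)
First 11 bases: CAAAGCGAAAT → Tm = 30°C (≥ 30°C)
Each additional base adds 2°C (A/T) or 4°C (G/C), so Tm is non-decreasing in n; n = 11 is the first length to reach 30°C.

n = 11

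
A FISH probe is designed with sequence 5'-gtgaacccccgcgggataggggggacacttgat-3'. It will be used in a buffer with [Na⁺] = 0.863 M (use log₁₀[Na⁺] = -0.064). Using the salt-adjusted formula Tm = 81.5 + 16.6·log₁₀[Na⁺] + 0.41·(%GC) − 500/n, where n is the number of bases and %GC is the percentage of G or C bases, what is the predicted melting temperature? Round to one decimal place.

Length n = 33. Base counts: T=5, A=7, G=13, C=8
G+C = 21, so %GC = 21/33 × 100 = 63.636%
Salt term: 16.6 × (-0.064) = -1.062
GC term: 0.41 × 63.636 = 26.091; length term: −500/33 = −15.152
Tm = 81.5 + (-1.062) + 26.091 − 15.152 = 91.377 → 91.4°C

91.4°C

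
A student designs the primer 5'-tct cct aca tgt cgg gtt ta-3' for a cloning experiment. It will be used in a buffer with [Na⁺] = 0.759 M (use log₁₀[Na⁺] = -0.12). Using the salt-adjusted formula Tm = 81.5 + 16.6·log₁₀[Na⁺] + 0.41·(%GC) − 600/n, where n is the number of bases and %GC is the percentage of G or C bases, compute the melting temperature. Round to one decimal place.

Length n = 20. Counting bases: G=4, A=3, T=8, C=5
G+C = 9, so %GC = 9/20 × 100 = 45%
Salt term: 16.6 × (-0.12) = -1.992
GC term: 0.41 × 45 = 18.45; length term: −600/20 = −30
Tm = 81.5 + (-1.992) + 18.45 − 30 = 67.958 → 68.0°C

68.0°C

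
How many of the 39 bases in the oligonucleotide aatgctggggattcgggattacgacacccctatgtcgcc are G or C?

22

Base counts: A=8, T=9, C=11, G=11
G+C = 11 + 11 = 22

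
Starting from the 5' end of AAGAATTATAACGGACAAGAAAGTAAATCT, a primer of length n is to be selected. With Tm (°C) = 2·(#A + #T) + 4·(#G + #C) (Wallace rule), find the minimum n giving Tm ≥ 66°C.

n = 26

First 25 bases: AAGAATTATAACGGACAAGAAAGTA → Tm = 64°C (< 66°C)
First 26 bases: AAGAATTATAACGGACAAGAAAGTAA → Tm = 66°C (≥ 66°C)
Each additional base adds 2°C (A/T) or 4°C (G/C), so Tm is non-decreasing in n; n = 26 is the first length to reach 66°C.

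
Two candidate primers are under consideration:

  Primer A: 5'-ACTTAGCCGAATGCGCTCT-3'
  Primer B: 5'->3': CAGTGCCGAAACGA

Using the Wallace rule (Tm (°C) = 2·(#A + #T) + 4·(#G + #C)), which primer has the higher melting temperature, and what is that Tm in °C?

Primer A, 58°C

Primer A: A+T=9, G+C=10 → Tm = 2(9)+4(10) = 58°C
Primer B: A+T=6, G+C=8 → Tm = 2(6)+4(8) = 44°C
58°C vs 44°C → primer A is higher.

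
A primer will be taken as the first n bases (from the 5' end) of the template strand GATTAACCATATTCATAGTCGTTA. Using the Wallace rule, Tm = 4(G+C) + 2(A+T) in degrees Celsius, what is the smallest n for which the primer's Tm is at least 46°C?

First 17 bases: GATTAACCATATTCATA → Tm = 42°C (< 46°C)
First 18 bases: GATTAACCATATTCATAG → Tm = 46°C (≥ 46°C)
Each additional base adds 2°C (A/T) or 4°C (G/C), so Tm is non-decreasing in n; n = 18 is the first length to reach 46°C.

n = 18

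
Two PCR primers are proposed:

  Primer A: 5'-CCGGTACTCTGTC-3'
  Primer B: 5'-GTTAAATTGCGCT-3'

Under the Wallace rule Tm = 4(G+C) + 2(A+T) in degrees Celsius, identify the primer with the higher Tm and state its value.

Primer A: A+T=5, G+C=8 → Tm = 2(5)+4(8) = 42°C
Primer B: A+T=8, G+C=5 → Tm = 2(8)+4(5) = 36°C
42°C vs 36°C → primer A is higher.

Primer A, 42°C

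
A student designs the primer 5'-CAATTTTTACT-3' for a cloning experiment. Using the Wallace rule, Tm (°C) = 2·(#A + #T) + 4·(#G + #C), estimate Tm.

T=6, A=3, C=2, G=0
So N_AT = 9 and N_GC = 2.
Tm = 2(9) + 4(2) = 18 + 8 = 26°C

26°C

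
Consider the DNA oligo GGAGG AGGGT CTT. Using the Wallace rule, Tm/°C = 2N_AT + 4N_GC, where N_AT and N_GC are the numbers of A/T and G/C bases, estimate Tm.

Base counts: G=7, C=1, T=3, A=2
AT pairs contribute 5, GC pairs contribute 8.
Tm = 2×5 + 4×8 = 42°C

42°C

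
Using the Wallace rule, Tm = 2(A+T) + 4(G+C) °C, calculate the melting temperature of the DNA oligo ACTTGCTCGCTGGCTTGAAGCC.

70°C

Counting bases: T=6, A=3, C=7, G=6
A+T = 9, G+C = 13
Tm = 2×9 + 4×13 = 70°C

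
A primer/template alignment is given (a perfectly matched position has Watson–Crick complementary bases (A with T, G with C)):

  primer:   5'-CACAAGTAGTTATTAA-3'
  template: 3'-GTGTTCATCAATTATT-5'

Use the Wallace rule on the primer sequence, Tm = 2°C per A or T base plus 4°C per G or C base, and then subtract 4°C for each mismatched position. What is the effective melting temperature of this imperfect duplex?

36°C

Primer base counts: A=7, T=5, G=2, C=2 → A+T=12, G+C=4
Perfect-match Tm = 2(12) + 4(4) = 24 + 16 = 40°C
Mismatches (positions where the bases are not complementary): 1 (at position 13)
Effective Tm = 40 − 1×4 = 40 − 4 = 36°C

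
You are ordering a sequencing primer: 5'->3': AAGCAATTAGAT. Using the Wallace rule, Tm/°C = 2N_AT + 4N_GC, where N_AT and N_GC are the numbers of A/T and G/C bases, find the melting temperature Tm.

Counting bases: C=1, A=6, T=3, G=2
A+T = 9, G+C = 3
Tm = 2×9 + 4×3 = 30°C

30°C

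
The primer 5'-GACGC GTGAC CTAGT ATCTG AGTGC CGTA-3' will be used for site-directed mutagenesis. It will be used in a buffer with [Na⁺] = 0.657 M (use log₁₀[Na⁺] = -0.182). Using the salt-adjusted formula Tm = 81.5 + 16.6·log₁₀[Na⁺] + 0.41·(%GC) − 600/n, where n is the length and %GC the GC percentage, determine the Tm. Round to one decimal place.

80.4°C

Length n = 29. Counting bases: G=9, T=7, C=7, A=6
G+C = 16, so %GC = 16/29 × 100 = 55.172%
Salt term: 16.6 × (-0.182) = -3.021
GC term: 0.41 × 55.172 = 22.621; length term: −600/29 = −20.69
Tm = 81.5 + (-3.021) + 22.621 − 20.69 = 80.41 → 80.4°C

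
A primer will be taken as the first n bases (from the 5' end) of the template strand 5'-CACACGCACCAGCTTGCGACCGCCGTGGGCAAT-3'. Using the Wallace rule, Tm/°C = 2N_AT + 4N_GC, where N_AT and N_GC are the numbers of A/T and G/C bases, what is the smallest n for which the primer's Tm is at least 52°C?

First 15 bases: CACACGCACCAGCTT → Tm = 48°C (< 52°C)
First 16 bases: CACACGCACCAGCTTG → Tm = 52°C (≥ 52°C)
Each additional base adds 2°C (A/T) or 4°C (G/C), so Tm is non-decreasing in n; n = 16 is the first length to reach 52°C.

n = 16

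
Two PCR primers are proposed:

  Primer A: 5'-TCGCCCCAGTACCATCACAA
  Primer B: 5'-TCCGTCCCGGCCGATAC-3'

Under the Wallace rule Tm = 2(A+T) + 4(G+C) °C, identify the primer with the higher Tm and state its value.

Primer A: A+T=9, G+C=11 → Tm = 2(9)+4(11) = 62°C
Primer B: A+T=5, G+C=12 → Tm = 2(5)+4(12) = 58°C
62°C vs 58°C → primer A is higher.

Primer A, 62°C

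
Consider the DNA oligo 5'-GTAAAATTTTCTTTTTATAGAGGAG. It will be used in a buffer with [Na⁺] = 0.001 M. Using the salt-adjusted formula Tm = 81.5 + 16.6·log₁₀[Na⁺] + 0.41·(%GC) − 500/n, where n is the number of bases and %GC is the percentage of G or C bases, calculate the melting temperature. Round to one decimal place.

21.5°C

Length n = 25. Counting bases: T=11, A=8, G=5, C=1
G+C = 6, so %GC = 6/25 × 100 = 24%
Salt term: 16.6 × (-3) = -49.8
GC term: 0.41 × 24 = 9.84; length term: −500/25 = −20
Tm = 81.5 + (-49.8) + 9.84 − 20 = 21.54 → 21.5°C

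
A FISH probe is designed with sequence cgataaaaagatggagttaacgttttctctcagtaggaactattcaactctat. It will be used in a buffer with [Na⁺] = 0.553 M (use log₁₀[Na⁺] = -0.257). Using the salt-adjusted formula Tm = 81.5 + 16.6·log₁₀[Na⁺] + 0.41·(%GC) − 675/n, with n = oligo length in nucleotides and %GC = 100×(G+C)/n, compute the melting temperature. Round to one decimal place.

78.4°C

Length n = 53. Counting bases: G=9, C=9, A=18, T=17
G+C = 18, so %GC = 18/53 × 100 = 33.962%
Salt term: 16.6 × (-0.257) = -4.266
GC term: 0.41 × 33.962 = 13.924; length term: −675/53 = −12.736
Tm = 81.5 + (-4.266) + 13.924 − 12.736 = 78.422 → 78.4°C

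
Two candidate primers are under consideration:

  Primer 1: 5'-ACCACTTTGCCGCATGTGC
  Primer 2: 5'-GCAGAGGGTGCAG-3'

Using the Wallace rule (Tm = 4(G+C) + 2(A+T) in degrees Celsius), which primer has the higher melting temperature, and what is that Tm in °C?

Primer 1, 60°C

Primer 1: A+T=8, G+C=11 → Tm = 2(8)+4(11) = 60°C
Primer 2: A+T=4, G+C=9 → Tm = 2(4)+4(9) = 44°C
60°C vs 44°C → primer 1 is higher.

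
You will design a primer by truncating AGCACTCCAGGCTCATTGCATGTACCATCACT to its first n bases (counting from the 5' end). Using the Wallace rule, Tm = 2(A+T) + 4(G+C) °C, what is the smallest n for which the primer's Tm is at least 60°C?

n = 19

First 18 bases: AGCACTCCAGGCTCATTG → Tm = 56°C (< 60°C)
First 19 bases: AGCACTCCAGGCTCATTGC → Tm = 60°C (≥ 60°C)
Each additional base adds 2°C (A/T) or 4°C (G/C), so Tm is non-decreasing in n; n = 19 is the first length to reach 60°C.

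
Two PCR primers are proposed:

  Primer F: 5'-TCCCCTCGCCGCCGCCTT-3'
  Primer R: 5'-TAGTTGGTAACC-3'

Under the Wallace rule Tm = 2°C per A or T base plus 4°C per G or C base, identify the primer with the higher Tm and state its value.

Primer F: A+T=4, G+C=14 → Tm = 2(4)+4(14) = 64°C
Primer R: A+T=7, G+C=5 → Tm = 2(7)+4(5) = 34°C
64°C vs 34°C → primer F is higher.

Primer F, 64°C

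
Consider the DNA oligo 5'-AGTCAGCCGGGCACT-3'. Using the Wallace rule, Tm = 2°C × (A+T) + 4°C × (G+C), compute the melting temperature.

Counting bases: T=2, G=5, A=3, C=5
AT pairs contribute 5, GC pairs contribute 10.
Tm = 2(5) + 4(10) = 10 + 40 = 50°C

50°C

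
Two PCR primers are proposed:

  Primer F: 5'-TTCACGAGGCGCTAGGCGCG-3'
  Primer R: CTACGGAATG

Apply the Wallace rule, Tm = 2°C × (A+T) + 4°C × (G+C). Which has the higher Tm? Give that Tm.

Primer F: A+T=6, G+C=14 → Tm = 2(6)+4(14) = 68°C
Primer R: A+T=5, G+C=5 → Tm = 2(5)+4(5) = 30°C
68°C vs 30°C → primer F is higher.

Primer F, 68°C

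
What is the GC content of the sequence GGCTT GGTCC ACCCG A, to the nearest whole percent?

69%

Base counts: C=6, G=5, A=2, T=3
G+C = 5 + 6 = 11 out of 16 bases
%GC = 11/16 × 100 = 68.75% ≈ 69%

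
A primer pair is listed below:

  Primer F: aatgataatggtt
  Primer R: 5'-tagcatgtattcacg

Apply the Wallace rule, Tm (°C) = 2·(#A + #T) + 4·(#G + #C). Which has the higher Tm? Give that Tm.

Primer F: A+T=10, G+C=3 → Tm = 2(10)+4(3) = 32°C
Primer R: A+T=9, G+C=6 → Tm = 2(9)+4(6) = 42°C
32°C vs 42°C → primer R is higher.

Primer R, 42°C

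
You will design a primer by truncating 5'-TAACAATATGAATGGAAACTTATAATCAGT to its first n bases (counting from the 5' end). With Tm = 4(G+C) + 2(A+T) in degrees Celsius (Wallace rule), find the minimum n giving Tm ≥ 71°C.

First 28 bases: TAACAATATGAATGGAAACTTATAATCA → Tm = 68°C (< 71°C)
First 29 bases: TAACAATATGAATGGAAACTTATAATCAG → Tm = 72°C (≥ 71°C)
Since every base adds ≥2°C, Tm only increases with n, so the threshold is first crossed at n = 29.

n = 29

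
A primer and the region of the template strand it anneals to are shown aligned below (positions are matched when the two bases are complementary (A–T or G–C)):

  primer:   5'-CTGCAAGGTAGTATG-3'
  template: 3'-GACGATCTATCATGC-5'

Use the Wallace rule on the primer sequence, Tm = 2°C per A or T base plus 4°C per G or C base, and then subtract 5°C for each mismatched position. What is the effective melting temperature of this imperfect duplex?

29°C

Primer base counts: A=4, T=4, G=5, C=2 → A+T=8, G+C=7
Perfect-match Tm = 2(8) + 4(7) = 16 + 28 = 44°C
Mismatches (positions where the bases are not complementary): 3 (at positions 5, 8, 14)
Effective Tm = 44 − 3×5 = 44 − 15 = 29°C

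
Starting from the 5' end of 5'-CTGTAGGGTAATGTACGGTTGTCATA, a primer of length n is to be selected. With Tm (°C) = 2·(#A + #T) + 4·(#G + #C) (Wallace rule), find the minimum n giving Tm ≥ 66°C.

n = 23

First 22 bases: CTGTAGGGTAATGTACGGTTGT → Tm = 64°C (< 66°C)
First 23 bases: CTGTAGGGTAATGTACGGTTGTC → Tm = 68°C (≥ 66°C)
Each additional base adds 2°C (A/T) or 4°C (G/C), so Tm is non-decreasing in n; n = 23 is the first length to reach 66°C.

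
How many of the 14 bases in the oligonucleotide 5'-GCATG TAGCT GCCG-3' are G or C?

9

Counting bases: T=3, C=4, A=2, G=5
Total G or C: 5 + 4 = 9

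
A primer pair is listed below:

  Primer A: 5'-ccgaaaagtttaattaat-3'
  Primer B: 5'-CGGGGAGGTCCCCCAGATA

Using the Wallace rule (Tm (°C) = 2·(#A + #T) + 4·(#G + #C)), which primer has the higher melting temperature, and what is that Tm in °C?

Primer A: A+T=14, G+C=4 → Tm = 2(14)+4(4) = 44°C
Primer B: A+T=6, G+C=13 → Tm = 2(6)+4(13) = 64°C
44°C vs 64°C → primer B is higher.

Primer B, 64°C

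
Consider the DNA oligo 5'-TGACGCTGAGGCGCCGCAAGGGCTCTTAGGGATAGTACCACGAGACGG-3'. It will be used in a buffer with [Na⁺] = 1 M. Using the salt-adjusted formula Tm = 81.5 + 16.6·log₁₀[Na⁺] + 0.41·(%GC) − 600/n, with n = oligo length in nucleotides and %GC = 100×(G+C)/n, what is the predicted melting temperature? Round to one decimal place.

94.6°C

Length n = 48. Counting bases: T=7, A=11, G=18, C=12
G+C = 30, so %GC = 30/48 × 100 = 62.5%
Salt term: 16.6 × (0) = 0
GC term: 0.41 × 62.5 = 25.625; length term: −600/48 = −12.5
Tm = 81.5 + (0) + 25.625 − 12.5 = 94.625 → 94.6°C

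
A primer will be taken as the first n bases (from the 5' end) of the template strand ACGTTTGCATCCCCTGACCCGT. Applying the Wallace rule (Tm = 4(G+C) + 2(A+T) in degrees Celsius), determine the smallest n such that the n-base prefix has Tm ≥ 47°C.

n = 16

First 15 bases: ACGTTTGCATCCCCT → Tm = 46°C (< 47°C)
First 16 bases: ACGTTTGCATCCCCTG → Tm = 50°C (≥ 47°C)
Since every base adds ≥2°C, Tm only increases with n, so the threshold is first crossed at n = 16.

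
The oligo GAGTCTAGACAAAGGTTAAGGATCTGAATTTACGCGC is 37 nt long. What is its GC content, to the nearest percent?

Scanning the sequence gives C=6, G=10, T=9, A=12.
G+C = 10 + 6 = 16 out of 37 bases
%GC = 16/37 × 100 = 43.24% ≈ 43%

43%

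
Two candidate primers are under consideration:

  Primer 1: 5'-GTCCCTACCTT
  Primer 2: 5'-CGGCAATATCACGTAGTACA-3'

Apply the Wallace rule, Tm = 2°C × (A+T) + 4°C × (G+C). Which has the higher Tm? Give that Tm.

Primer 2, 58°C

Primer 1: A+T=5, G+C=6 → Tm = 2(5)+4(6) = 34°C
Primer 2: A+T=11, G+C=9 → Tm = 2(11)+4(9) = 58°C
34°C vs 58°C → primer 2 is higher.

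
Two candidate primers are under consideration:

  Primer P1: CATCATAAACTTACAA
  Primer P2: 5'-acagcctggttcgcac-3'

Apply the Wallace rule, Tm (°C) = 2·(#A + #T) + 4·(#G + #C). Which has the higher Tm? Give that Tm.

Primer P1: A+T=12, G+C=4 → Tm = 2(12)+4(4) = 40°C
Primer P2: A+T=6, G+C=10 → Tm = 2(6)+4(10) = 52°C
40°C vs 52°C → primer P2 is higher.

Primer P2, 52°C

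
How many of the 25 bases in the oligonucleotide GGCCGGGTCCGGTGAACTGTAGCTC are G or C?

17

Base counts: T=5, A=3, G=10, C=7
Total G or C: 10 + 7 = 17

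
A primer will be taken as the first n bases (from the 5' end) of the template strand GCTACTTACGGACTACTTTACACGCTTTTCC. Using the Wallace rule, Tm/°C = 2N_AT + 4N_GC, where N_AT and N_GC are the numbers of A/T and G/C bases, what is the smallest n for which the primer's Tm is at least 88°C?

First 30 bases: GCTACTTACGGACTACTTTACACGCTTTTC → Tm = 86°C (< 88°C)
First 31 bases: GCTACTTACGGACTACTTTACACGCTTTTCC → Tm = 90°C (≥ 88°C)
Since every base adds ≥2°C, Tm only increases with n, so the threshold is first crossed at n = 31.

n = 31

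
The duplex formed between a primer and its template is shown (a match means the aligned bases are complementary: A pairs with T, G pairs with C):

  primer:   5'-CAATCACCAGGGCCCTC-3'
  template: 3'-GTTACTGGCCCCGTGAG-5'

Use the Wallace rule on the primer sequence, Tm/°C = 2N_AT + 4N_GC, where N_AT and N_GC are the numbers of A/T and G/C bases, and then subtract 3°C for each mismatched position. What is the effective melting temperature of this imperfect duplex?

Primer base counts: A=4, T=2, G=3, C=8 → A+T=6, G+C=11
Perfect-match Tm = 2(6) + 4(11) = 12 + 44 = 56°C
Mismatches (positions where the bases are not complementary): 3 (at positions 5, 9, 14)
Effective Tm = 56 − 3×3 = 56 − 9 = 47°C

47°C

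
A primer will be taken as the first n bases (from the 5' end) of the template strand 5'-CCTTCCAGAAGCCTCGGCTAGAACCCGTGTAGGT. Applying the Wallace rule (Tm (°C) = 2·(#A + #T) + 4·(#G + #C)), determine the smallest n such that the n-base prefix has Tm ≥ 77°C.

First 24 bases: CCTTCCAGAAGCCTCGGCTAGAAC → Tm = 76°C (< 77°C)
First 25 bases: CCTTCCAGAAGCCTCGGCTAGAACC → Tm = 80°C (≥ 77°C)
Since every base adds ≥2°C, Tm only increases with n, so the threshold is first crossed at n = 25.

n = 25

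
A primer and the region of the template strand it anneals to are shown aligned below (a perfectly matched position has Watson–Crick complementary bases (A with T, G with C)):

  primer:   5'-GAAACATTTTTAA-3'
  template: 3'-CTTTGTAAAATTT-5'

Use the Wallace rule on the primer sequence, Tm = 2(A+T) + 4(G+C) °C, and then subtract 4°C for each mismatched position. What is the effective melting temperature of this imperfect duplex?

Primer base counts: A=6, T=5, G=1, C=1 → A+T=11, G+C=2
Perfect-match Tm = 2(11) + 4(2) = 22 + 8 = 30°C
Mismatches (positions where the bases are not complementary): 1 (at position 11)
Effective Tm = 30 − 1×4 = 30 − 4 = 26°C

26°C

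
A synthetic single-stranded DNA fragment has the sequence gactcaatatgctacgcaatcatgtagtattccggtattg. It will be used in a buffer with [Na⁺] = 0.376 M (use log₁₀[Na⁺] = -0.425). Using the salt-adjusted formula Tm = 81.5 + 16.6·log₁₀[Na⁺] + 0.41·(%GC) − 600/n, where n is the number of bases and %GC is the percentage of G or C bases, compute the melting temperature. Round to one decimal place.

75.8°C

Length n = 40. Scanning the sequence gives C=8, A=11, T=13, G=8.
G+C = 16, so %GC = 16/40 × 100 = 40%
Salt term: 16.6 × (-0.425) = -7.055
GC term: 0.41 × 40 = 16.4; length term: −600/40 = −15
Tm = 81.5 + (-7.055) + 16.4 − 15 = 75.845 → 75.8°C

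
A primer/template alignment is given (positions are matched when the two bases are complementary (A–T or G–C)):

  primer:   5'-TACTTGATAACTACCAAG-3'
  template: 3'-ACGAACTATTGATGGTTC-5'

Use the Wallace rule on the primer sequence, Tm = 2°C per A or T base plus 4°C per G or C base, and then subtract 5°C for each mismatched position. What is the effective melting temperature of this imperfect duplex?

43°C

Primer base counts: A=7, T=5, G=2, C=4 → A+T=12, G+C=6
Perfect-match Tm = 2(12) + 4(6) = 24 + 24 = 48°C
Mismatches (positions where the bases are not complementary): 1 (at position 2)
Effective Tm = 48 − 1×5 = 48 − 5 = 43°C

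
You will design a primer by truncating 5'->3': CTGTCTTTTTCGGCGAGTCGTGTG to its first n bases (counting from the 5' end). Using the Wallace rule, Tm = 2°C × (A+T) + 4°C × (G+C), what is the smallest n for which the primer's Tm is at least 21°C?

n = 8

First 7 bases: CTGTCTT → Tm = 20°C (< 21°C)
First 8 bases: CTGTCTTT → Tm = 22°C (≥ 21°C)
Since every base adds ≥2°C, Tm only increases with n, so the threshold is first crossed at n = 8.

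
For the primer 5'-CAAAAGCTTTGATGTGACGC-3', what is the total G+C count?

9

Counting bases: A=6, C=4, T=5, G=5
G+C = 5 + 4 = 9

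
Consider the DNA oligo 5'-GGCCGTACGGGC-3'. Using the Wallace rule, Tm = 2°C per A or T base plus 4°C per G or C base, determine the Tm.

44°C

Scanning the sequence gives C=4, G=6, A=1, T=1.
AT pairs contribute 2, GC pairs contribute 10.
Tm = 2(2) + 4(10) = 4 + 40 = 44°C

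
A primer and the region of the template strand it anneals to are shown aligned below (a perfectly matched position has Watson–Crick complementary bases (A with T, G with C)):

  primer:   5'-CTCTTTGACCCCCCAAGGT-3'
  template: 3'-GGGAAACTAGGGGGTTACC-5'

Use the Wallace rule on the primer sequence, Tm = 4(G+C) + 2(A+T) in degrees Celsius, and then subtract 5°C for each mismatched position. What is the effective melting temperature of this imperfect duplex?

40°C

Primer base counts: A=3, T=5, G=3, C=8 → A+T=8, G+C=11
Perfect-match Tm = 2(8) + 4(11) = 16 + 44 = 60°C
Mismatches (positions where the bases are not complementary): 4 (at positions 2, 9, 17, 19)
Effective Tm = 60 − 4×5 = 60 − 20 = 40°C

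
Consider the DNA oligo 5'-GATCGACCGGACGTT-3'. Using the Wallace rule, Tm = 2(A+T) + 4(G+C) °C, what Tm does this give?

Base counts: G=5, T=3, C=4, A=3
AT pairs contribute 6, GC pairs contribute 9.
Tm = 2×6 + 4×9 = 48°C

48°C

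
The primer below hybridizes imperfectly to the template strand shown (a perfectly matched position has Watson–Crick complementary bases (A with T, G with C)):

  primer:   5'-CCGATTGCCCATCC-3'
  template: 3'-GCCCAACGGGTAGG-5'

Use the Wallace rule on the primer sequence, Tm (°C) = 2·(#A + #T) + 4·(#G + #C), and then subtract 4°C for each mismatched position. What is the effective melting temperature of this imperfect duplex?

Primer base counts: A=2, T=3, G=2, C=7 → A+T=5, G+C=9
Perfect-match Tm = 2(5) + 4(9) = 10 + 36 = 46°C
Mismatches (positions where the bases are not complementary): 2 (at positions 2, 4)
Effective Tm = 46 − 2×4 = 46 − 8 = 38°C

38°C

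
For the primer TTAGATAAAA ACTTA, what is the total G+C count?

Scanning the sequence gives G=1, A=8, T=5, C=1.
G+C = 1 + 1 = 2

2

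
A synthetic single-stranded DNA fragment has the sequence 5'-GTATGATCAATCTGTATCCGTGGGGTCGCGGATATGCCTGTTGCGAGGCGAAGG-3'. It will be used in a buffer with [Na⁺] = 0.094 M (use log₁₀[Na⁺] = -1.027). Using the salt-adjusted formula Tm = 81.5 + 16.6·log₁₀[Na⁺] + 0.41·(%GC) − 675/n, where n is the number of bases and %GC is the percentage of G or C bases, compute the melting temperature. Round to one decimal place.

Length n = 54. C=10, A=10, G=20, T=14
G+C = 30, so %GC = 30/54 × 100 = 55.556%
Salt term: 16.6 × (-1.027) = -17.048
GC term: 0.41 × 55.556 = 22.778; length term: −675/54 = −12.5
Tm = 81.5 + (-17.048) + 22.778 − 12.5 = 74.73 → 74.7°C

74.7°C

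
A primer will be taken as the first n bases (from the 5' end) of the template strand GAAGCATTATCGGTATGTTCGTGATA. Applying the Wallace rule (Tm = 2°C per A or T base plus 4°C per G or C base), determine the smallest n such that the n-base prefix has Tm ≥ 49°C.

n = 18

First 17 bases: GAAGCATTATCGGTATG → Tm = 48°C (< 49°C)
First 18 bases: GAAGCATTATCGGTATGT → Tm = 50°C (≥ 49°C)
Since every base adds ≥2°C, Tm only increases with n, so the threshold is first crossed at n = 18.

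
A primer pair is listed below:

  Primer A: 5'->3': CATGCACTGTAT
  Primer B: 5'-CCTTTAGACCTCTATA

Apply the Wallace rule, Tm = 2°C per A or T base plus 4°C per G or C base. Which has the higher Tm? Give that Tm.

Primer B, 44°C

Primer A: A+T=7, G+C=5 → Tm = 2(7)+4(5) = 34°C
Primer B: A+T=10, G+C=6 → Tm = 2(10)+4(6) = 44°C
34°C vs 44°C → primer B is higher.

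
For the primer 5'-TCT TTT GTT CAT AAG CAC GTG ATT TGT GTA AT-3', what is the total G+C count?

Scanning the sequence gives T=15, A=7, C=4, G=6.
Total G or C: 6 + 4 = 10

10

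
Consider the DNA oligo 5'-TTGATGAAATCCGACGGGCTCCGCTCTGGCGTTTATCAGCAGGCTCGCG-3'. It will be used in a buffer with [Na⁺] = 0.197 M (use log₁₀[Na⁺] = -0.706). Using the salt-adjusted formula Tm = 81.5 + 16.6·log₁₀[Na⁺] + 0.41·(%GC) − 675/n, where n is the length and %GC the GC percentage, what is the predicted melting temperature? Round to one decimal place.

80.3°C

Length n = 49. Base counts: C=14, T=12, A=8, G=15
G+C = 29, so %GC = 29/49 × 100 = 59.184%
Salt term: 16.6 × (-0.706) = -11.72
GC term: 0.41 × 59.184 = 24.265; length term: −675/49 = −13.776
Tm = 81.5 + (-11.72) + 24.265 − 13.776 = 80.269 → 80.3°C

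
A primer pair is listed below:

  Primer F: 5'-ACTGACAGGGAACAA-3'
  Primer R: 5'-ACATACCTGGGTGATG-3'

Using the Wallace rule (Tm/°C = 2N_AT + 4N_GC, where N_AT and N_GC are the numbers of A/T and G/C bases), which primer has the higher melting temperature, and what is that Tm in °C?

Primer F: A+T=8, G+C=7 → Tm = 2(8)+4(7) = 44°C
Primer R: A+T=8, G+C=8 → Tm = 2(8)+4(8) = 48°C
44°C vs 48°C → primer R is higher.

Primer R, 48°C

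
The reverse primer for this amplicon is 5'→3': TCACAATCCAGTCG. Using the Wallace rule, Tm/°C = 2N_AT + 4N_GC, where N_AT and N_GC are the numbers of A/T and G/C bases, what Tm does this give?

A=4, C=5, T=3, G=2
AT pairs contribute 7, GC pairs contribute 7.
Tm = 4·7 + 2·7 = 28 + 14 = 42°C

42°C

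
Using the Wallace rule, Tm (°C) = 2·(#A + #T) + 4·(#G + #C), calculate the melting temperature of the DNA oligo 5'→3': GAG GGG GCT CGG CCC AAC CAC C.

Scanning the sequence gives A=4, T=1, G=8, C=9.
A+T = 5, G+C = 17
Tm = 2×5 + 4×17 = 78°C

78°C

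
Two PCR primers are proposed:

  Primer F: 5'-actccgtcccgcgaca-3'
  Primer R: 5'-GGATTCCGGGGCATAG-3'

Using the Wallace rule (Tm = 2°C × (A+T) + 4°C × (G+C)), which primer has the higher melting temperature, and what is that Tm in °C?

Primer F: A+T=5, G+C=11 → Tm = 2(5)+4(11) = 54°C
Primer R: A+T=6, G+C=10 → Tm = 2(6)+4(10) = 52°C
54°C vs 52°C → primer F is higher.

Primer F, 54°C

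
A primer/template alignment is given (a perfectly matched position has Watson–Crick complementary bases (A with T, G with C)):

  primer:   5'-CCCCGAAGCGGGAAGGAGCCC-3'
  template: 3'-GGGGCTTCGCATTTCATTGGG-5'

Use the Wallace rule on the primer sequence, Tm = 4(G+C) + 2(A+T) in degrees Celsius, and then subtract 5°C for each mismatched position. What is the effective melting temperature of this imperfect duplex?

54°C

Primer base counts: A=5, T=0, G=8, C=8 → A+T=5, G+C=16
Perfect-match Tm = 2(5) + 4(16) = 10 + 64 = 74°C
Mismatches (positions where the bases are not complementary): 4 (at positions 11, 12, 16, 18)
Effective Tm = 74 − 4×5 = 74 − 20 = 54°C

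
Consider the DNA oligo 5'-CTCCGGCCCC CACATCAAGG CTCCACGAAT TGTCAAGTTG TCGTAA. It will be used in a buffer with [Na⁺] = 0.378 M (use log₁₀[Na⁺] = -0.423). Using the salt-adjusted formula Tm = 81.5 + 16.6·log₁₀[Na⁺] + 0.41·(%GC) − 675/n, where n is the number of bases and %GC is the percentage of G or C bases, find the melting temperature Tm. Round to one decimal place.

Length n = 46. Base counts: C=16, T=10, G=9, A=11
G+C = 25, so %GC = 25/46 × 100 = 54.348%
Salt term: 16.6 × (-0.423) = -7.022
GC term: 0.41 × 54.348 = 22.283; length term: −675/46 = −14.674
Tm = 81.5 + (-7.022) + 22.283 − 14.674 = 82.087 → 82.1°C

82.1°C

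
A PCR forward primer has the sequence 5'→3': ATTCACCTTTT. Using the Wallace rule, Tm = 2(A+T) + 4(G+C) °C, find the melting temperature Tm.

Counting bases: T=6, A=2, C=3, G=0
AT pairs contribute 8, GC pairs contribute 3.
Tm = 2(8) + 4(3) = 16 + 12 = 28°C

28°C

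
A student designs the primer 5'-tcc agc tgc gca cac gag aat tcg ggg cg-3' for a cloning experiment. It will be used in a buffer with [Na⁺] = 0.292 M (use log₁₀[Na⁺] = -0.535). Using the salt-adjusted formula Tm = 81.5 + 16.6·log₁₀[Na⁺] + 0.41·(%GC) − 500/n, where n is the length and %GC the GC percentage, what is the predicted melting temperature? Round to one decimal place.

Length n = 29. Base counts: T=4, C=9, G=10, A=6
G+C = 19, so %GC = 19/29 × 100 = 65.517%
Salt term: 16.6 × (-0.535) = -8.881
GC term: 0.41 × 65.517 = 26.862; length term: −500/29 = −17.241
Tm = 81.5 + (-8.881) + 26.862 − 17.241 = 82.24 → 82.2°C

82.2°C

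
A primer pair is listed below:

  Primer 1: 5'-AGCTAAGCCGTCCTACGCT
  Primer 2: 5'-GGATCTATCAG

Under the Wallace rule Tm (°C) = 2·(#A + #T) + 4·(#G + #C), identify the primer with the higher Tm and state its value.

Primer 1, 60°C

Primer 1: A+T=8, G+C=11 → Tm = 2(8)+4(11) = 60°C
Primer 2: A+T=6, G+C=5 → Tm = 2(6)+4(5) = 32°C
60°C vs 32°C → primer 1 is higher.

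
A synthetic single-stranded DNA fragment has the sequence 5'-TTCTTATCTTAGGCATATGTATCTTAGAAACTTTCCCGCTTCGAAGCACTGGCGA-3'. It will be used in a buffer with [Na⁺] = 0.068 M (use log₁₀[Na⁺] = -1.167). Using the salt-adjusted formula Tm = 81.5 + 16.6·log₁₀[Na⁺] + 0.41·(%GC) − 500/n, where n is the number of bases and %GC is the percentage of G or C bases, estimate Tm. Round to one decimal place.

Length n = 55. Base counts: C=13, T=19, A=13, G=10
G+C = 23, so %GC = 23/55 × 100 = 41.818%
Salt term: 16.6 × (-1.167) = -19.372
GC term: 0.41 × 41.818 = 17.145; length term: −500/55 = −9.091
Tm = 81.5 + (-19.372) + 17.145 − 9.091 = 70.182 → 70.2°C

70.2°C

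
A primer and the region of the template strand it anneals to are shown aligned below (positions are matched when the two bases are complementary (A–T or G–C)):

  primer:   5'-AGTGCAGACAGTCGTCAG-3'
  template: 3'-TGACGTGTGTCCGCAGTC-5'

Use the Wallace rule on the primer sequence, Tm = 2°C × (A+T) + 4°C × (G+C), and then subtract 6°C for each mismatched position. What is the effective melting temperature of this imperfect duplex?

38°C

Primer base counts: A=5, T=3, G=6, C=4 → A+T=8, G+C=10
Perfect-match Tm = 2(8) + 4(10) = 16 + 40 = 56°C
Mismatches (positions where the bases are not complementary): 3 (at positions 2, 7, 12)
Effective Tm = 56 − 3×6 = 56 − 18 = 38°C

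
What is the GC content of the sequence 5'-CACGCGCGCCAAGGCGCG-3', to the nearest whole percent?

Scanning the sequence gives G=7, T=0, A=3, C=8.
G+C = 7 + 8 = 15 out of 18 bases
%GC = 15/18 × 100 = 83.33% ≈ 83%

83%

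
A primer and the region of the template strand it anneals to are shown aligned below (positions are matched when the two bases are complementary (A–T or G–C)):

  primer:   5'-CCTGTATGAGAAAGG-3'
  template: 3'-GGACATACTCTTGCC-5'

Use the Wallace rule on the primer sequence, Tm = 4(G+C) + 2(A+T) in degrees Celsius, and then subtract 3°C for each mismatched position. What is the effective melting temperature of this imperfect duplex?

Primer base counts: A=5, T=3, G=5, C=2 → A+T=8, G+C=7
Perfect-match Tm = 2(8) + 4(7) = 16 + 28 = 44°C
Mismatches (positions where the bases are not complementary): 1 (at position 13)
Effective Tm = 44 − 1×3 = 44 − 3 = 41°C

41°C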